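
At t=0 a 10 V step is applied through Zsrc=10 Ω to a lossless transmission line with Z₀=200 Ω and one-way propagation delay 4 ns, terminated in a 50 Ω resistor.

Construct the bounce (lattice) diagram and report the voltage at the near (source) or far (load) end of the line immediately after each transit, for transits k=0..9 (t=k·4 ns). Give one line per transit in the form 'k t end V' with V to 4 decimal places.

Γ_L=-0.600000, Γ_S=-0.904762; launch V₁=10·200/210=9.523810
k=0 src: V=9.5238
k=1 load: inc=9.523810, refl=9.523810·-0.600000=-5.7143; V=0.000000+9.523810+-5.714286=3.8095
k=2 src: inc=-5.714286, refl=-5.714286·-0.904762=5.1701; V=9.523810+-5.714286+5.170068=8.9796
k=3 load: inc=5.170068, refl=5.170068·-0.600000=-3.1020; V=3.809524+5.170068+-3.102041=5.8776
k=4 src: inc=-3.102041, refl=-3.102041·-0.904762=2.8066; V=8.979592+-3.102041+2.806608=8.6842
k=5 load: inc=2.806608, refl=2.806608·-0.600000=-1.6840; V=5.877551+2.806608+-1.683965=7.0002
k=6 src: inc=-1.683965, refl=-1.683965·-0.904762=1.5236; V=8.684159+-1.683965+1.523587=8.5238
k=7 load: inc=1.523587, refl=1.523587·-0.600000=-0.9142; V=7.000194+1.523587+-0.914152=7.6096
k=8 src: inc=-0.914152, refl=-0.914152·-0.904762=0.8271; V=8.523782+-0.914152+0.827090=8.4367
k=9 load: inc=0.827090, refl=0.827090·-0.600000=-0.4963; V=7.609629+0.827090+-0.496254=7.9405

0 0 source 9.5238
1 4 load 3.8095
2 8 source 8.9796
3 12 load 5.8776
4 16 source 8.6842
5 20 load 7.0002
6 24 source 8.5238
7 28 load 7.6096
8 32 source 8.4367
9 36 load 7.9405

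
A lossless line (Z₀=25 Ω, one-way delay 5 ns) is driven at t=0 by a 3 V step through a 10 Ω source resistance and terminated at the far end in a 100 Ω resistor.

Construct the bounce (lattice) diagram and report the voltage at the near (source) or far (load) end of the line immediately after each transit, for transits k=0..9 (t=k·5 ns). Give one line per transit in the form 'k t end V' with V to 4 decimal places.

Γ_L=0.600000, Γ_S=-0.428571; launch V₁=3·25/35=2.142857
k=0 src: V=2.1429
k=1 load: inc=2.142857, refl=2.142857·0.600000=1.2857; V=0.000000+2.142857+1.285714=3.4286
k=2 src: inc=1.285714, refl=1.285714·-0.428571=-0.5510; V=2.142857+1.285714+-0.551020=2.8776
k=3 load: inc=-0.551020, refl=-0.551020·0.600000=-0.3306; V=3.428571+-0.551020+-0.330612=2.5469
k=4 src: inc=-0.330612, refl=-0.330612·-0.428571=0.1417; V=2.877551+-0.330612+0.141691=2.6886
k=5 load: inc=0.141691, refl=0.141691·0.600000=0.0850; V=2.546939+0.141691+0.085015=2.7736
k=6 src: inc=0.085015, refl=0.085015·-0.428571=-0.0364; V=2.688630+0.085015+-0.036435=2.7372
k=7 load: inc=-0.036435, refl=-0.036435·0.600000=-0.0219; V=2.773644+-0.036435+-0.021861=2.7153
k=8 src: inc=-0.021861, refl=-0.021861·-0.428571=0.0094; V=2.737209+-0.021861+0.009369=2.7247
k=9 load: inc=0.009369, refl=0.009369·0.600000=0.0056; V=2.715349+0.009369+0.005621=2.7303

0 0 source 2.1429
1 5 load 3.4286
2 10 source 2.8776
3 15 load 2.5469
4 20 source 2.6886
5 25 load 2.7736
6 30 source 2.7372
7 35 load 2.7153
8 40 source 2.7247
9 45 load 2.7303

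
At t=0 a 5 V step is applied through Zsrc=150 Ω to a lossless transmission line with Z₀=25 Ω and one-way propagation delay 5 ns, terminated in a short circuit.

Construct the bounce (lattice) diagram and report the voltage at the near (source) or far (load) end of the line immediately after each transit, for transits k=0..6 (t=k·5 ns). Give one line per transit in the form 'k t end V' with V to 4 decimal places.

0 0 source 0.7143
1 5 load 0.0000
2 10 source -0.5102
3 15 load 0.0000
4 20 source 0.3644
5 25 load 0.0000
6 30 source -0.2603

Γ_L=-1.000000, Γ_S=0.714286; launch V₁=5·25/175=0.714286
k=0 src: V=0.7143
k=1 load: inc=0.714286, refl=0.714286·-1.000000=-0.7143; V=0.000000+0.714286+-0.714286=0.0000
k=2 src: inc=-0.714286, refl=-0.714286·0.714286=-0.5102; V=0.714286+-0.714286+-0.510204=-0.5102
k=3 load: inc=-0.510204, refl=-0.510204·-1.000000=0.5102; V=0.000000+-0.510204+0.510204=0.0000
k=4 src: inc=0.510204, refl=0.510204·0.714286=0.3644; V=-0.510204+0.510204+0.364431=0.3644
k=5 load: inc=0.364431, refl=0.364431·-1.000000=-0.3644; V=0.000000+0.364431+-0.364431=0.0000
k=6 src: inc=-0.364431, refl=-0.364431·0.714286=-0.2603; V=0.364431+-0.364431+-0.260308=-0.2603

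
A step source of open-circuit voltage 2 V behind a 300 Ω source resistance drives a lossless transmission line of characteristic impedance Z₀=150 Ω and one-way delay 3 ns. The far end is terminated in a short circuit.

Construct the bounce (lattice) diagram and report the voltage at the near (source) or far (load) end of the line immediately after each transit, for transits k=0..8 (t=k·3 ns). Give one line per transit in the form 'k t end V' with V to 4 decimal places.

Γ_L=-1.000000, Γ_S=0.333333; launch V₁=2·150/450=0.666667
k=0 src: V=0.6667
k=1 load: inc=0.666667, refl=0.666667·-1.000000=-0.6667; V=0.000000+0.666667+-0.666667=0.0000
k=2 src: inc=-0.666667, refl=-0.666667·0.333333=-0.2222; V=0.666667+-0.666667+-0.222222=-0.2222
k=3 load: inc=-0.222222, refl=-0.222222·-1.000000=0.2222; V=0.000000+-0.222222+0.222222=0.0000
k=4 src: inc=0.222222, refl=0.222222·0.333333=0.0741; V=-0.222222+0.222222+0.074074=0.0741
k=5 load: inc=0.074074, refl=0.074074·-1.000000=-0.0741; V=0.000000+0.074074+-0.074074=0.0000
k=6 src: inc=-0.074074, refl=-0.074074·0.333333=-0.0247; V=0.074074+-0.074074+-0.024691=-0.0247
k=7 load: inc=-0.024691, refl=-0.024691·-1.000000=0.0247; V=0.000000+-0.024691+0.024691=0.0000
k=8 src: inc=0.024691, refl=0.024691·0.333333=0.0082; V=-0.024691+0.024691+0.008230=0.0082

0 0 source 0.6667
1 3 load 0.0000
2 6 source -0.2222
3 9 load 0.0000
4 12 source 0.0741
5 15 load 0.0000
6 18 source -0.0247
7 21 load 0.0000
8 24 source 0.0082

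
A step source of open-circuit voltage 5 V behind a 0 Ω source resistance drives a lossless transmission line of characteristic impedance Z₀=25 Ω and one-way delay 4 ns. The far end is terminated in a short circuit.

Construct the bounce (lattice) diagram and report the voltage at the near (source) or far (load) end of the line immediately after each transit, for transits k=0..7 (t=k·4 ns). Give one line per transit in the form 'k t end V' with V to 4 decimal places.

Γ_L=-1.000000, Γ_S=-1.000000; launch V₁=5·25/25=5.000000
k=0 src: V=5.0000
k=1 load: inc=5.000000, refl=5.000000·-1.000000=-5.0000; V=0.000000+5.000000+-5.000000=0.0000
k=2 src: inc=-5.000000, refl=-5.000000·-1.000000=5.0000; V=5.000000+-5.000000+5.000000=5.0000
k=3 load: inc=5.000000, refl=5.000000·-1.000000=-5.0000; V=0.000000+5.000000+-5.000000=0.0000
k=4 src: inc=-5.000000, refl=-5.000000·-1.000000=5.0000; V=5.000000+-5.000000+5.000000=5.0000
k=5 load: inc=5.000000, refl=5.000000·-1.000000=-5.0000; V=0.000000+5.000000+-5.000000=0.0000
k=6 src: inc=-5.000000, refl=-5.000000·-1.000000=5.0000; V=5.000000+-5.000000+5.000000=5.0000
k=7 load: inc=5.000000, refl=5.000000·-1.000000=-5.0000; V=0.000000+5.000000+-5.000000=0.0000

0 0 source 5.0000
1 4 load 0.0000
2 8 source 5.0000
3 12 load 0.0000
4 16 source 5.0000
5 20 load 0.0000
6 24 source 5.0000
7 28 load 0.0000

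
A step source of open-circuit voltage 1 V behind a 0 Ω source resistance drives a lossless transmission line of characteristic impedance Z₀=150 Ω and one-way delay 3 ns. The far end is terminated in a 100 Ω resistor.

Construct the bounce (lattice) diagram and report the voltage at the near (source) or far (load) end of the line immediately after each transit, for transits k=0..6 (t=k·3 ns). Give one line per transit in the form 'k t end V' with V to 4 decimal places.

0 0 source 1.0000
1 3 load 0.8000
2 6 source 1.0000
3 9 load 0.9600
4 12 source 1.0000
5 15 load 0.9920
6 18 source 1.0000

Γ_L=-0.200000, Γ_S=-1.000000; launch V₁=1·150/150=1.000000
k=0 src: V=1.0000
k=1 load: inc=1.000000, refl=1.000000·-0.200000=-0.2000; V=0.000000+1.000000+-0.200000=0.8000
k=2 src: inc=-0.200000, refl=-0.200000·-1.000000=0.2000; V=1.000000+-0.200000+0.200000=1.0000
k=3 load: inc=0.200000, refl=0.200000·-0.200000=-0.0400; V=0.800000+0.200000+-0.040000=0.9600
k=4 src: inc=-0.040000, refl=-0.040000·-1.000000=0.0400; V=1.000000+-0.040000+0.040000=1.0000
k=5 load: inc=0.040000, refl=0.040000·-0.200000=-0.0080; V=0.960000+0.040000+-0.008000=0.9920
k=6 src: inc=-0.008000, refl=-0.008000·-1.000000=0.0080; V=1.000000+-0.008000+0.008000=1.0000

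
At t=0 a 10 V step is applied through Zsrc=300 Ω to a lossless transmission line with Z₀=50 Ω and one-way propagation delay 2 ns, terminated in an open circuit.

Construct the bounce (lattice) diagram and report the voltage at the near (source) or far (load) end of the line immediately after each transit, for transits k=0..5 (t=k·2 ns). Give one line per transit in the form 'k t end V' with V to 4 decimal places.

Γ_L=1.000000, Γ_S=0.714286; launch V₁=10·50/350=1.428571
k=0 src: V=1.4286
k=1 load: inc=1.428571, refl=1.428571·1.000000=1.4286; V=0.000000+1.428571+1.428571=2.8571
k=2 src: inc=1.428571, refl=1.428571·0.714286=1.0204; V=1.428571+1.428571+1.020408=3.8776
k=3 load: inc=1.020408, refl=1.020408·1.000000=1.0204; V=2.857143+1.020408+1.020408=4.8980
k=4 src: inc=1.020408, refl=1.020408·0.714286=0.7289; V=3.877551+1.020408+0.728863=5.6268
k=5 load: inc=0.728863, refl=0.728863·1.000000=0.7289; V=4.897959+0.728863+0.728863=6.3557

0 0 source 1.4286
1 2 load 2.8571
2 4 source 3.8776
3 6 load 4.8980
4 8 source 5.6268
5 10 load 6.3557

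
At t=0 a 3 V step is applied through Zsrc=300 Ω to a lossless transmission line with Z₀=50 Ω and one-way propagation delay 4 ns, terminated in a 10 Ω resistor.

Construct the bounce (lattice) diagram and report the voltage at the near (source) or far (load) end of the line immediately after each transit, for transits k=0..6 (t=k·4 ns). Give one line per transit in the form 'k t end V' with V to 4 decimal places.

Γ_L=-0.666667, Γ_S=0.714286; launch V₁=3·50/350=0.428571
k=0 src: V=0.4286
k=1 load: inc=0.428571, refl=0.428571·-0.666667=-0.2857; V=0.000000+0.428571+-0.285714=0.1429
k=2 src: inc=-0.285714, refl=-0.285714·0.714286=-0.2041; V=0.428571+-0.285714+-0.204082=-0.0612
k=3 load: inc=-0.204082, refl=-0.204082·-0.666667=0.1361; V=0.142857+-0.204082+0.136054=0.0748
k=4 src: inc=0.136054, refl=0.136054·0.714286=0.0972; V=-0.061224+0.136054+0.097182=0.1720
k=5 load: inc=0.097182, refl=0.097182·-0.666667=-0.0648; V=0.074830+0.097182+-0.064788=0.1072
k=6 src: inc=-0.064788, refl=-0.064788·0.714286=-0.0463; V=0.172012+-0.064788+-0.046277=0.0609

0 0 source 0.4286
1 4 load 0.1429
2 8 source -0.0612
3 12 load 0.0748
4 16 source 0.1720
5 20 load 0.1072
6 24 source 0.0609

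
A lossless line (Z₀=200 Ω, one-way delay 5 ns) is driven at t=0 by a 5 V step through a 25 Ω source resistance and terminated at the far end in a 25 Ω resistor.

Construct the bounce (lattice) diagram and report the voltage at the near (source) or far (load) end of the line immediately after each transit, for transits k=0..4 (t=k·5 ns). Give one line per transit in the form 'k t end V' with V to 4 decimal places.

0 0 source 4.4444
1 5 load 0.9877
2 10 source 3.6763
3 15 load 1.5851
4 20 source 3.2116

Γ_L=-0.777778, Γ_S=-0.777778; launch V₁=5·200/225=4.444444
k=0 src: V=4.4444
k=1 load: inc=4.444444, refl=4.444444·-0.777778=-3.4568; V=0.000000+4.444444+-3.456790=0.9877
k=2 src: inc=-3.456790, refl=-3.456790·-0.777778=2.6886; V=4.444444+-3.456790+2.688615=3.6763
k=3 load: inc=2.688615, refl=2.688615·-0.777778=-2.0911; V=0.987654+2.688615+-2.091145=1.5851
k=4 src: inc=-2.091145, refl=-2.091145·-0.777778=1.6264; V=3.676269+-2.091145+1.626446=3.2116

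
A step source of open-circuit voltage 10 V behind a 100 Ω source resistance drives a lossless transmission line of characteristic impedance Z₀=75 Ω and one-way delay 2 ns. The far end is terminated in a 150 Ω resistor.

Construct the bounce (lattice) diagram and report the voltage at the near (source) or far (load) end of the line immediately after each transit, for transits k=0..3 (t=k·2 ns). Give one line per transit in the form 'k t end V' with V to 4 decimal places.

0 0 source 4.2857
1 2 load 5.7143
2 4 source 5.9184
3 6 load 5.9864

Γ_L=0.333333, Γ_S=0.142857; launch V₁=10·75/175=4.285714
k=0 src: V=4.2857
k=1 load: inc=4.285714, refl=4.285714·0.333333=1.4286; V=0.000000+4.285714+1.428571=5.7143
k=2 src: inc=1.428571, refl=1.428571·0.142857=0.2041; V=4.285714+1.428571+0.204082=5.9184
k=3 load: inc=0.204082, refl=0.204082·0.333333=0.0680; V=5.714286+0.204082+0.068027=5.9864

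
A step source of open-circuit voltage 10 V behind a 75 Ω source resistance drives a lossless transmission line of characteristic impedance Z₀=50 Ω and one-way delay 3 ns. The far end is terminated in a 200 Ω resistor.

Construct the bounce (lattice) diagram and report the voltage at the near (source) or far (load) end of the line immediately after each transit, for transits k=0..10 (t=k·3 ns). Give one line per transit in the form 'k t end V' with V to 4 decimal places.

0 0 source 4.0000
1 3 load 6.4000
2 6 source 6.8800
3 9 load 7.1680
4 12 source 7.2256
5 15 load 7.2602
6 18 source 7.2671
7 21 load 7.2712
8 24 source 7.2720
9 27 load 7.2725
10 30 source 7.2726

Γ_L=0.600000, Γ_S=0.200000; launch V₁=10·50/125=4.000000
k=0 src: V=4.0000
k=1 load: inc=4.000000, refl=4.000000·0.600000=2.4000; V=0.000000+4.000000+2.400000=6.4000
k=2 src: inc=2.400000, refl=2.400000·0.200000=0.4800; V=4.000000+2.400000+0.480000=6.8800
k=3 load: inc=0.480000, refl=0.480000·0.600000=0.2880; V=6.400000+0.480000+0.288000=7.1680
k=4 src: inc=0.288000, refl=0.288000·0.200000=0.0576; V=6.880000+0.288000+0.057600=7.2256
k=5 load: inc=0.057600, refl=0.057600·0.600000=0.0346; V=7.168000+0.057600+0.034560=7.2602
k=6 src: inc=0.034560, refl=0.034560·0.200000=0.0069; V=7.225600+0.034560+0.006912=7.2671
k=7 load: inc=0.006912, refl=0.006912·0.600000=0.0041; V=7.260160+0.006912+0.004147=7.2712
k=8 src: inc=0.004147, refl=0.004147·0.200000=0.0008; V=7.267072+0.004147+0.000829=7.2720
k=9 load: inc=0.000829, refl=0.000829·0.600000=0.0005; V=7.271219+0.000829+0.000498=7.2725
k=10 src: inc=0.000498, refl=0.000498·0.200000=0.0001; V=7.272049+0.000498+0.000100=7.2726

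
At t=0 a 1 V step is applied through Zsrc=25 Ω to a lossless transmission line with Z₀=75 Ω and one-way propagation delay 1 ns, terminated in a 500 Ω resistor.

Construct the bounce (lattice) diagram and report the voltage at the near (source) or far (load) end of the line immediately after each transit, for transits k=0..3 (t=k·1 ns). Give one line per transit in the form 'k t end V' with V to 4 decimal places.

Γ_L=0.739130, Γ_S=-0.500000; launch V₁=1·75/100=0.750000
k=0 src: V=0.7500
k=1 load: inc=0.750000, refl=0.750000·0.739130=0.5543; V=0.000000+0.750000+0.554348=1.3043
k=2 src: inc=0.554348, refl=0.554348·-0.500000=-0.2772; V=0.750000+0.554348+-0.277174=1.0272
k=3 load: inc=-0.277174, refl=-0.277174·0.739130=-0.2049; V=1.304348+-0.277174+-0.204868=0.8223

0 0 source 0.7500
1 1 load 1.3043
2 2 source 1.0272
3 3 load 0.8223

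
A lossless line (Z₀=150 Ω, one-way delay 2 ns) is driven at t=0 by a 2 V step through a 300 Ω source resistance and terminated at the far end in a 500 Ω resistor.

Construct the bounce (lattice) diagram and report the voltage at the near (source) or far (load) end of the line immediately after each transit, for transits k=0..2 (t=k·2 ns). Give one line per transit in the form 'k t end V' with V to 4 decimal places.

Γ_L=0.538462, Γ_S=0.333333; launch V₁=2·150/450=0.666667
k=0 src: V=0.6667
k=1 load: inc=0.666667, refl=0.666667·0.538462=0.3590; V=0.000000+0.666667+0.358974=1.0256
k=2 src: inc=0.358974, refl=0.358974·0.333333=0.1197; V=0.666667+0.358974+0.119658=1.1453

0 0 source 0.6667
1 2 load 1.0256
2 4 source 1.1453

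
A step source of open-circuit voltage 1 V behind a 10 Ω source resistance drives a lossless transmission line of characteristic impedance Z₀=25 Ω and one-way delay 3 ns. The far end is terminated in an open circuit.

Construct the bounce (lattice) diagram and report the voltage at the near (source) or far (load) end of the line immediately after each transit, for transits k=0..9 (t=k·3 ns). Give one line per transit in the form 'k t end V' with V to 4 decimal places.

Γ_L=1.000000, Γ_S=-0.428571; launch V₁=1·25/35=0.714286
k=0 src: V=0.7143
k=1 load: inc=0.714286, refl=0.714286·1.000000=0.7143; V=0.000000+0.714286+0.714286=1.4286
k=2 src: inc=0.714286, refl=0.714286·-0.428571=-0.3061; V=0.714286+0.714286+-0.306122=1.1224
k=3 load: inc=-0.306122, refl=-0.306122·1.000000=-0.3061; V=1.428571+-0.306122+-0.306122=0.8163
k=4 src: inc=-0.306122, refl=-0.306122·-0.428571=0.1312; V=1.122449+-0.306122+0.131195=0.9475
k=5 load: inc=0.131195, refl=0.131195·1.000000=0.1312; V=0.816327+0.131195+0.131195=1.0787
k=6 src: inc=0.131195, refl=0.131195·-0.428571=-0.0562; V=0.947522+0.131195+-0.056227=1.0225
k=7 load: inc=-0.056227, refl=-0.056227·1.000000=-0.0562; V=1.078717+-0.056227+-0.056227=0.9663
k=8 src: inc=-0.056227, refl=-0.056227·-0.428571=0.0241; V=1.022491+-0.056227+0.024097=0.9904
k=9 load: inc=0.024097, refl=0.024097·1.000000=0.0241; V=0.966264+0.024097+0.024097=1.0145

0 0 source 0.7143
1 3 load 1.4286
2 6 source 1.1224
3 9 load 0.8163
4 12 source 0.9475
5 15 load 1.0787
6 18 source 1.0225
7 21 load 0.9663
8 24 source 0.9904
9 27 load 1.0145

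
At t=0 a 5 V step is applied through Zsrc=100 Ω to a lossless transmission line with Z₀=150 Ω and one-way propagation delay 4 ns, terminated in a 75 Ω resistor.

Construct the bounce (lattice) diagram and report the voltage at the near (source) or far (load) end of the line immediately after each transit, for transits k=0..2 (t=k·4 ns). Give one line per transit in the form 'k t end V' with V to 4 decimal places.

Γ_L=-0.333333, Γ_S=-0.200000; launch V₁=5·150/250=3.000000
k=0 src: V=3.0000
k=1 load: inc=3.000000, refl=3.000000·-0.333333=-1.0000; V=0.000000+3.000000+-1.000000=2.0000
k=2 src: inc=-1.000000, refl=-1.000000·-0.200000=0.2000; V=3.000000+-1.000000+0.200000=2.2000

0 0 source 3.0000
1 4 load 2.0000
2 8 source 2.2000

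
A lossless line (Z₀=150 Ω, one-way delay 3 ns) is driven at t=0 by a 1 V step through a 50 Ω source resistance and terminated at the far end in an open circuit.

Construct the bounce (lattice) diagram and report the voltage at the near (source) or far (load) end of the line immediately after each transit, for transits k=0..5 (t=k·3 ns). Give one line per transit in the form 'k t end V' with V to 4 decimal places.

0 0 source 0.7500
1 3 load 1.5000
2 6 source 1.1250
3 9 load 0.7500
4 12 source 0.9375
5 15 load 1.1250

Γ_L=1.000000, Γ_S=-0.500000; launch V₁=1·150/200=0.750000
k=0 src: V=0.7500
k=1 load: inc=0.750000, refl=0.750000·1.000000=0.7500; V=0.000000+0.750000+0.750000=1.5000
k=2 src: inc=0.750000, refl=0.750000·-0.500000=-0.3750; V=0.750000+0.750000+-0.375000=1.1250
k=3 load: inc=-0.375000, refl=-0.375000·1.000000=-0.3750; V=1.500000+-0.375000+-0.375000=0.7500
k=4 src: inc=-0.375000, refl=-0.375000·-0.500000=0.1875; V=1.125000+-0.375000+0.187500=0.9375
k=5 load: inc=0.187500, refl=0.187500·1.000000=0.1875; V=0.750000+0.187500+0.187500=1.1250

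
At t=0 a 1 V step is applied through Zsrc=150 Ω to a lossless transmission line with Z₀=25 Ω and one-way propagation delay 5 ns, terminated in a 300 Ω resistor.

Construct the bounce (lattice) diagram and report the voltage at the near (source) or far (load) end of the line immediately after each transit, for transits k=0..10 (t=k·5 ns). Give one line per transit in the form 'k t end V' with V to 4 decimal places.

Γ_L=0.846154, Γ_S=0.714286; launch V₁=1·25/175=0.142857
k=0 src: V=0.1429
k=1 load: inc=0.142857, refl=0.142857·0.846154=0.1209; V=0.000000+0.142857+0.120879=0.2637
k=2 src: inc=0.120879, refl=0.120879·0.714286=0.0863; V=0.142857+0.120879+0.086342=0.3501
k=3 load: inc=0.086342, refl=0.086342·0.846154=0.0731; V=0.263736+0.086342+0.073059=0.4231
k=4 src: inc=0.073059, refl=0.073059·0.714286=0.0522; V=0.350078+0.073059+0.052185=0.4753
k=5 load: inc=0.052185, refl=0.052185·0.846154=0.0442; V=0.423137+0.052185+0.044156=0.5195
k=6 src: inc=0.044156, refl=0.044156·0.714286=0.0315; V=0.475322+0.044156+0.031540=0.5510
k=7 load: inc=0.031540, refl=0.031540·0.846154=0.0267; V=0.519479+0.031540+0.026688=0.5777
k=8 src: inc=0.026688, refl=0.026688·0.714286=0.0191; V=0.551019+0.026688+0.019063=0.5968
k=9 load: inc=0.019063, refl=0.019063·0.846154=0.0161; V=0.577707+0.019063+0.016130=0.6129
k=10 src: inc=0.016130, refl=0.016130·0.714286=0.0115; V=0.596770+0.016130+0.011521=0.6244

0 0 source 0.1429
1 5 load 0.2637
2 10 source 0.3501
3 15 load 0.4231
4 20 source 0.4753
5 25 load 0.5195
6 30 source 0.5510
7 35 load 0.5777
8 40 source 0.5968
9 45 load 0.6129
10 50 source 0.6244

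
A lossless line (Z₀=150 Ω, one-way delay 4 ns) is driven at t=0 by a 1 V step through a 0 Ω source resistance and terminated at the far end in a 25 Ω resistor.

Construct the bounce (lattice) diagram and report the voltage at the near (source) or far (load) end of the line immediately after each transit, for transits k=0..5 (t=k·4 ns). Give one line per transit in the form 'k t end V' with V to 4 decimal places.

0 0 source 1.0000
1 4 load 0.2857
2 8 source 1.0000
3 12 load 0.4898
4 16 source 1.0000
5 20 load 0.6356

Γ_L=-0.714286, Γ_S=-1.000000; launch V₁=1·150/150=1.000000
k=0 src: V=1.0000
k=1 load: inc=1.000000, refl=1.000000·-0.714286=-0.7143; V=0.000000+1.000000+-0.714286=0.2857
k=2 src: inc=-0.714286, refl=-0.714286·-1.000000=0.7143; V=1.000000+-0.714286+0.714286=1.0000
k=3 load: inc=0.714286, refl=0.714286·-0.714286=-0.5102; V=0.285714+0.714286+-0.510204=0.4898
k=4 src: inc=-0.510204, refl=-0.510204·-1.000000=0.5102; V=1.000000+-0.510204+0.510204=1.0000
k=5 load: inc=0.510204, refl=0.510204·-0.714286=-0.3644; V=0.489796+0.510204+-0.364431=0.6356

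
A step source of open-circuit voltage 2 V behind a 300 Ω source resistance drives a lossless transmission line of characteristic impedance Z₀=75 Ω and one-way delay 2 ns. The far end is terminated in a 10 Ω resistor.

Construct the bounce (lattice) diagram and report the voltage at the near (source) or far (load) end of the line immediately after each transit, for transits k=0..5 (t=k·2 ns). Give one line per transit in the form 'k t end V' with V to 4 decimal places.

0 0 source 0.4000
1 2 load 0.0941
2 4 source -0.0894
3 6 load 0.0509
4 8 source 0.1351
5 10 load 0.0707

Γ_L=-0.764706, Γ_S=0.600000; launch V₁=2·75/375=0.400000
k=0 src: V=0.4000
k=1 load: inc=0.400000, refl=0.400000·-0.764706=-0.3059; V=0.000000+0.400000+-0.305882=0.0941
k=2 src: inc=-0.305882, refl=-0.305882·0.600000=-0.1835; V=0.400000+-0.305882+-0.183529=-0.0894
k=3 load: inc=-0.183529, refl=-0.183529·-0.764706=0.1403; V=0.094118+-0.183529+0.140346=0.0509
k=4 src: inc=0.140346, refl=0.140346·0.600000=0.0842; V=-0.089412+0.140346+0.084208=0.1351
k=5 load: inc=0.084208, refl=0.084208·-0.764706=-0.0644; V=0.050934+0.084208+-0.064394=0.0707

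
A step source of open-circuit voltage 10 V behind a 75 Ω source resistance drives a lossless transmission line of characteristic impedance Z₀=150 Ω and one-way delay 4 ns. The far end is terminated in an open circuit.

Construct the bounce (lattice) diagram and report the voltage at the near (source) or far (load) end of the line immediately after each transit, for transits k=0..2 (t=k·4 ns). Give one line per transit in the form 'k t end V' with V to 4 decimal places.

Γ_L=1.000000, Γ_S=-0.333333; launch V₁=10·150/225=6.666667
k=0 src: V=6.6667
k=1 load: inc=6.666667, refl=6.666667·1.000000=6.6667; V=0.000000+6.666667+6.666667=13.3333
k=2 src: inc=6.666667, refl=6.666667·-0.333333=-2.2222; V=6.666667+6.666667+-2.222222=11.1111

0 0 source 6.6667
1 4 load 13.3333
2 8 source 11.1111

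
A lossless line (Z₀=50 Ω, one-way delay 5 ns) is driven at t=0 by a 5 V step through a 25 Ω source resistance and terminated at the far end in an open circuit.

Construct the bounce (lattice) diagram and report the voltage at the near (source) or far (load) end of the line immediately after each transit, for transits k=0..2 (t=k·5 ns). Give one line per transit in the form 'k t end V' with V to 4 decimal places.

0 0 source 3.3333
1 5 load 6.6667
2 10 source 5.5556

Γ_L=1.000000, Γ_S=-0.333333; launch V₁=5·50/75=3.333333
k=0 src: V=3.3333
k=1 load: inc=3.333333, refl=3.333333·1.000000=3.3333; V=0.000000+3.333333+3.333333=6.6667
k=2 src: inc=3.333333, refl=3.333333·-0.333333=-1.1111; V=3.333333+3.333333+-1.111111=5.5556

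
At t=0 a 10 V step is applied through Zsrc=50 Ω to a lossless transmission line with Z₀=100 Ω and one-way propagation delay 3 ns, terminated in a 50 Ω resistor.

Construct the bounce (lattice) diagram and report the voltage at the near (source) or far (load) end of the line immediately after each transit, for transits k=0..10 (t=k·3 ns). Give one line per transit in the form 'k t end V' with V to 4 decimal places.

Γ_L=-0.333333, Γ_S=-0.333333; launch V₁=10·100/150=6.666667
k=0 src: V=6.6667
k=1 load: inc=6.666667, refl=6.666667·-0.333333=-2.2222; V=0.000000+6.666667+-2.222222=4.4444
k=2 src: inc=-2.222222, refl=-2.222222·-0.333333=0.7407; V=6.666667+-2.222222+0.740741=5.1852
k=3 load: inc=0.740741, refl=0.740741·-0.333333=-0.2469; V=4.444444+0.740741+-0.246914=4.9383
k=4 src: inc=-0.246914, refl=-0.246914·-0.333333=0.0823; V=5.185185+-0.246914+0.082305=5.0206
k=5 load: inc=0.082305, refl=0.082305·-0.333333=-0.0274; V=4.938272+0.082305+-0.027435=4.9931
k=6 src: inc=-0.027435, refl=-0.027435·-0.333333=0.0091; V=5.020576+-0.027435+0.009145=5.0023
k=7 load: inc=0.009145, refl=0.009145·-0.333333=-0.0030; V=4.993141+0.009145+-0.003048=4.9992
k=8 src: inc=-0.003048, refl=-0.003048·-0.333333=0.0010; V=5.002286+-0.003048+0.001016=5.0003
k=9 load: inc=0.001016, refl=0.001016·-0.333333=-0.0003; V=4.999238+0.001016+-0.000339=4.9999
k=10 src: inc=-0.000339, refl=-0.000339·-0.333333=0.0001; V=5.000254+-0.000339+0.000113=5.0000

0 0 source 6.6667
1 3 load 4.4444
2 6 source 5.1852
3 9 load 4.9383
4 12 source 5.0206
5 15 load 4.9931
6 18 source 5.0023
7 21 load 4.9992
8 24 source 5.0003
9 27 load 4.9999
10 30 source 5.0000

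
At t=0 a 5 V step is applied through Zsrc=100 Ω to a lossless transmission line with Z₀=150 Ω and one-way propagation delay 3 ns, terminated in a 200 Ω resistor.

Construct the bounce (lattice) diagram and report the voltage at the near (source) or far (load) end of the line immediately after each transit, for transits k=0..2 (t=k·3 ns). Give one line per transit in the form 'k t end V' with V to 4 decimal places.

Γ_L=0.142857, Γ_S=-0.200000; launch V₁=5·150/250=3.000000
k=0 src: V=3.0000
k=1 load: inc=3.000000, refl=3.000000·0.142857=0.4286; V=0.000000+3.000000+0.428571=3.4286
k=2 src: inc=0.428571, refl=0.428571·-0.200000=-0.0857; V=3.000000+0.428571+-0.085714=3.3429

0 0 source 3.0000
1 3 load 3.4286
2 6 source 3.3429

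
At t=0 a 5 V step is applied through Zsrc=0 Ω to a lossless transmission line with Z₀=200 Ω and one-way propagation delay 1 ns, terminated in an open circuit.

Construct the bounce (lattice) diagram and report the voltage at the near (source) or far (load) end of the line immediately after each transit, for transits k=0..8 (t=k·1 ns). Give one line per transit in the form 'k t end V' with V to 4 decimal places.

Γ_L=1.000000, Γ_S=-1.000000; launch V₁=5·200/200=5.000000
k=0 src: V=5.0000
k=1 load: inc=5.000000, refl=5.000000·1.000000=5.0000; V=0.000000+5.000000+5.000000=10.0000
k=2 src: inc=5.000000, refl=5.000000·-1.000000=-5.0000; V=5.000000+5.000000+-5.000000=5.0000
k=3 load: inc=-5.000000, refl=-5.000000·1.000000=-5.0000; V=10.000000+-5.000000+-5.000000=0.0000
k=4 src: inc=-5.000000, refl=-5.000000·-1.000000=5.0000; V=5.000000+-5.000000+5.000000=5.0000
k=5 load: inc=5.000000, refl=5.000000·1.000000=5.0000; V=0.000000+5.000000+5.000000=10.0000
k=6 src: inc=5.000000, refl=5.000000·-1.000000=-5.0000; V=5.000000+5.000000+-5.000000=5.0000
k=7 load: inc=-5.000000, refl=-5.000000·1.000000=-5.0000; V=10.000000+-5.000000+-5.000000=0.0000
k=8 src: inc=-5.000000, refl=-5.000000·-1.000000=5.0000; V=5.000000+-5.000000+5.000000=5.0000

0 0 source 5.0000
1 1 load 10.0000
2 2 source 5.0000
3 3 load 0.0000
4 4 source 5.0000
5 5 load 10.0000
6 6 source 5.0000
7 7 load 0.0000
8 8 source 5.0000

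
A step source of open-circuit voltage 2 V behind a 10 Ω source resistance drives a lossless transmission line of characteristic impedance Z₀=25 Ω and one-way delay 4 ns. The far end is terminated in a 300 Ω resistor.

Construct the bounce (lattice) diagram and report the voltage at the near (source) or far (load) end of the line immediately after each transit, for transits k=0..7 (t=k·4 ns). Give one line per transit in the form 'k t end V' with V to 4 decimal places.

0 0 source 1.4286
1 4 load 2.6374
2 8 source 2.1193
3 12 load 1.6810
4 16 source 1.8688
5 20 load 2.0278
6 24 source 1.9597
7 28 load 1.9020

Γ_L=0.846154, Γ_S=-0.428571; launch V₁=2·25/35=1.428571
k=0 src: V=1.4286
k=1 load: inc=1.428571, refl=1.428571·0.846154=1.2088; V=0.000000+1.428571+1.208791=2.6374
k=2 src: inc=1.208791, refl=1.208791·-0.428571=-0.5181; V=1.428571+1.208791+-0.518053=2.1193
k=3 load: inc=-0.518053, refl=-0.518053·0.846154=-0.4384; V=2.637363+-0.518053+-0.438353=1.6810
k=4 src: inc=-0.438353, refl=-0.438353·-0.428571=0.1879; V=2.119309+-0.438353+0.187866=1.8688
k=5 load: inc=0.187866, refl=0.187866·0.846154=0.1590; V=1.680956+0.187866+0.158963=2.0278
k=6 src: inc=0.158963, refl=0.158963·-0.428571=-0.0681; V=1.868822+0.158963+-0.068127=1.9597
k=7 load: inc=-0.068127, refl=-0.068127·0.846154=-0.0576; V=2.027785+-0.068127+-0.057646=1.9020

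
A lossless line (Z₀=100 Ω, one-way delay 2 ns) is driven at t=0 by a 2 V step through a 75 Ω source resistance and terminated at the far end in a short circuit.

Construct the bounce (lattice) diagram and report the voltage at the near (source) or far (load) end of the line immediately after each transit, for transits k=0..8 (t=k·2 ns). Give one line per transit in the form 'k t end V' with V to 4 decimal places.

0 0 source 1.1429
1 2 load 0.0000
2 4 source 0.1633
3 6 load 0.0000
4 8 source 0.0233
5 10 load 0.0000
6 12 source 0.0033
7 14 load 0.0000
8 16 source 0.0005

Γ_L=-1.000000, Γ_S=-0.142857; launch V₁=2·100/175=1.142857
k=0 src: V=1.1429
k=1 load: inc=1.142857, refl=1.142857·-1.000000=-1.1429; V=0.000000+1.142857+-1.142857=0.0000
k=2 src: inc=-1.142857, refl=-1.142857·-0.142857=0.1633; V=1.142857+-1.142857+0.163265=0.1633
k=3 load: inc=0.163265, refl=0.163265·-1.000000=-0.1633; V=0.000000+0.163265+-0.163265=0.0000
k=4 src: inc=-0.163265, refl=-0.163265·-0.142857=0.0233; V=0.163265+-0.163265+0.023324=0.0233
k=5 load: inc=0.023324, refl=0.023324·-1.000000=-0.0233; V=0.000000+0.023324+-0.023324=0.0000
k=6 src: inc=-0.023324, refl=-0.023324·-0.142857=0.0033; V=0.023324+-0.023324+0.003332=0.0033
k=7 load: inc=0.003332, refl=0.003332·-1.000000=-0.0033; V=0.000000+0.003332+-0.003332=0.0000
k=8 src: inc=-0.003332, refl=-0.003332·-0.142857=0.0005; V=0.003332+-0.003332+0.000476=0.0005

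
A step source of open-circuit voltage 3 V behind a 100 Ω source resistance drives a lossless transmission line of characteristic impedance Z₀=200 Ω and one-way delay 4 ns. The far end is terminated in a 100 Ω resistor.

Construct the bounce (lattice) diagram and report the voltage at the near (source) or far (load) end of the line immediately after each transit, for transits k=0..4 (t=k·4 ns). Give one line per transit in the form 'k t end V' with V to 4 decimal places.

0 0 source 2.0000
1 4 load 1.3333
2 8 source 1.5556
3 12 load 1.4815
4 16 source 1.5062

Γ_L=-0.333333, Γ_S=-0.333333; launch V₁=3·200/300=2.000000
k=0 src: V=2.0000
k=1 load: inc=2.000000, refl=2.000000·-0.333333=-0.6667; V=0.000000+2.000000+-0.666667=1.3333
k=2 src: inc=-0.666667, refl=-0.666667·-0.333333=0.2222; V=2.000000+-0.666667+0.222222=1.5556
k=3 load: inc=0.222222, refl=0.222222·-0.333333=-0.0741; V=1.333333+0.222222+-0.074074=1.4815
k=4 src: inc=-0.074074, refl=-0.074074·-0.333333=0.0247; V=1.555556+-0.074074+0.024691=1.5062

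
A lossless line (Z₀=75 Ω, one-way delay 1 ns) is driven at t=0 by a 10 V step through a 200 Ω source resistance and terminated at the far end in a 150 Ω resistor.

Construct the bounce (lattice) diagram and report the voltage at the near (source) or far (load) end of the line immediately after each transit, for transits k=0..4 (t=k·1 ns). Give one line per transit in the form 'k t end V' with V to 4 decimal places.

0 0 source 2.7273
1 1 load 3.6364
2 2 source 4.0496
3 3 load 4.1873
4 4 source 4.2499

Γ_L=0.333333, Γ_S=0.454545; launch V₁=10·75/275=2.727273
k=0 src: V=2.7273
k=1 load: inc=2.727273, refl=2.727273·0.333333=0.9091; V=0.000000+2.727273+0.909091=3.6364
k=2 src: inc=0.909091, refl=0.909091·0.454545=0.4132; V=2.727273+0.909091+0.413223=4.0496
k=3 load: inc=0.413223, refl=0.413223·0.333333=0.1377; V=3.636364+0.413223+0.137741=4.1873
k=4 src: inc=0.137741, refl=0.137741·0.454545=0.0626; V=4.049587+0.137741+0.062610=4.2499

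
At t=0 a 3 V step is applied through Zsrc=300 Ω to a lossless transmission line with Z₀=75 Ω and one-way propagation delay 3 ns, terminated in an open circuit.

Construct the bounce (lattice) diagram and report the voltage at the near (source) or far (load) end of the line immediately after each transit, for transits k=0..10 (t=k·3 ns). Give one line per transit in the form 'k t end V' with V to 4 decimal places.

Γ_L=1.000000, Γ_S=0.600000; launch V₁=3·75/375=0.600000
k=0 src: V=0.6000
k=1 load: inc=0.600000, refl=0.600000·1.000000=0.6000; V=0.000000+0.600000+0.600000=1.2000
k=2 src: inc=0.600000, refl=0.600000·0.600000=0.3600; V=0.600000+0.600000+0.360000=1.5600
k=3 load: inc=0.360000, refl=0.360000·1.000000=0.3600; V=1.200000+0.360000+0.360000=1.9200
k=4 src: inc=0.360000, refl=0.360000·0.600000=0.2160; V=1.560000+0.360000+0.216000=2.1360
k=5 load: inc=0.216000, refl=0.216000·1.000000=0.2160; V=1.920000+0.216000+0.216000=2.3520
k=6 src: inc=0.216000, refl=0.216000·0.600000=0.1296; V=2.136000+0.216000+0.129600=2.4816
k=7 load: inc=0.129600, refl=0.129600·1.000000=0.1296; V=2.352000+0.129600+0.129600=2.6112
k=8 src: inc=0.129600, refl=0.129600·0.600000=0.0778; V=2.481600+0.129600+0.077760=2.6890
k=9 load: inc=0.077760, refl=0.077760·1.000000=0.0778; V=2.611200+0.077760+0.077760=2.7667
k=10 src: inc=0.077760, refl=0.077760·0.600000=0.0467; V=2.688960+0.077760+0.046656=2.8134

0 0 source 0.6000
1 3 load 1.2000
2 6 source 1.5600
3 9 load 1.9200
4 12 source 2.1360
5 15 load 2.3520
6 18 source 2.4816
7 21 load 2.6112
8 24 source 2.6890
9 27 load 2.7667
10 30 source 2.8134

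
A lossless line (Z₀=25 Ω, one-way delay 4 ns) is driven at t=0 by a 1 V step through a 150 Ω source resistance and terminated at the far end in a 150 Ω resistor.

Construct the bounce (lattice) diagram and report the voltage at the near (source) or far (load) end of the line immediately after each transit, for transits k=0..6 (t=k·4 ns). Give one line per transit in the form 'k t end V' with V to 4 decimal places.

0 0 source 0.1429
1 4 load 0.2449
2 8 source 0.3178
3 12 load 0.3698
4 16 source 0.4070
5 20 load 0.4336
6 24 source 0.4526

Γ_L=0.714286, Γ_S=0.714286; launch V₁=1·25/175=0.142857
k=0 src: V=0.1429
k=1 load: inc=0.142857, refl=0.142857·0.714286=0.1020; V=0.000000+0.142857+0.102041=0.2449
k=2 src: inc=0.102041, refl=0.102041·0.714286=0.0729; V=0.142857+0.102041+0.072886=0.3178
k=3 load: inc=0.072886, refl=0.072886·0.714286=0.0521; V=0.244898+0.072886+0.052062=0.3698
k=4 src: inc=0.052062, refl=0.052062·0.714286=0.0372; V=0.317784+0.052062+0.037187=0.4070
k=5 load: inc=0.037187, refl=0.037187·0.714286=0.0266; V=0.369846+0.037187+0.026562=0.4336
k=6 src: inc=0.026562, refl=0.026562·0.714286=0.0190; V=0.407033+0.026562+0.018973=0.4526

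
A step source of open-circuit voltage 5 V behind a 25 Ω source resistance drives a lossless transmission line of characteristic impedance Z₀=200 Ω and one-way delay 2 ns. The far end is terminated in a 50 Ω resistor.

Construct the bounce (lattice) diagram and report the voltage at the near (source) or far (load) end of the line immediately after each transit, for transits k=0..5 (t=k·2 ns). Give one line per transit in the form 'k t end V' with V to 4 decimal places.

Γ_L=-0.600000, Γ_S=-0.777778; launch V₁=5·200/225=4.444444
k=0 src: V=4.4444
k=1 load: inc=4.444444, refl=4.444444·-0.600000=-2.6667; V=0.000000+4.444444+-2.666667=1.7778
k=2 src: inc=-2.666667, refl=-2.666667·-0.777778=2.0741; V=4.444444+-2.666667+2.074074=3.8519
k=3 load: inc=2.074074, refl=2.074074·-0.600000=-1.2444; V=1.777778+2.074074+-1.244444=2.6074
k=4 src: inc=-1.244444, refl=-1.244444·-0.777778=0.9679; V=3.851852+-1.244444+0.967901=3.5753
k=5 load: inc=0.967901, refl=0.967901·-0.600000=-0.5807; V=2.607407+0.967901+-0.580741=2.9946

0 0 source 4.4444
1 2 load 1.7778
2 4 source 3.8519
3 6 load 2.6074
4 8 source 3.5753
5 10 load 2.9946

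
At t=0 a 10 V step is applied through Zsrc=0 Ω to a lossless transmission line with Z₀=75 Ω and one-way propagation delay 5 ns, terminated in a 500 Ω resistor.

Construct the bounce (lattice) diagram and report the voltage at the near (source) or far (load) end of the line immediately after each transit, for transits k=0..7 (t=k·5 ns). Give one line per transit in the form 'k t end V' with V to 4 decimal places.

0 0 source 10.0000
1 5 load 17.3913
2 10 source 10.0000
3 15 load 4.5369
4 20 source 10.0000
5 25 load 14.0380
6 30 source 10.0000
7 35 load 7.0154

Γ_L=0.739130, Γ_S=-1.000000; launch V₁=10·75/75=10.000000
k=0 src: V=10.0000
k=1 load: inc=10.000000, refl=10.000000·0.739130=7.3913; V=0.000000+10.000000+7.391304=17.3913
k=2 src: inc=7.391304, refl=7.391304·-1.000000=-7.3913; V=10.000000+7.391304+-7.391304=10.0000
k=3 load: inc=-7.391304, refl=-7.391304·0.739130=-5.4631; V=17.391304+-7.391304+-5.463138=4.5369
k=4 src: inc=-5.463138, refl=-5.463138·-1.000000=5.4631; V=10.000000+-5.463138+5.463138=10.0000
k=5 load: inc=5.463138, refl=5.463138·0.739130=4.0380; V=4.536862+5.463138+4.037972=14.0380
k=6 src: inc=4.037972, refl=4.037972·-1.000000=-4.0380; V=10.000000+4.037972+-4.037972=10.0000
k=7 load: inc=-4.037972, refl=-4.037972·0.739130=-2.9846; V=14.037972+-4.037972+-2.984588=7.0154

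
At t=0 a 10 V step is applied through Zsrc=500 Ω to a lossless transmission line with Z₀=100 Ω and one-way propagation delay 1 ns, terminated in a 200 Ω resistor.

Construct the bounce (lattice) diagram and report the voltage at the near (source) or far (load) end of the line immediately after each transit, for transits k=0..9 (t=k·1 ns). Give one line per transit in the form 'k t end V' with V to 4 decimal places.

Γ_L=0.333333, Γ_S=0.666667; launch V₁=10·100/600=1.666667
k=0 src: V=1.6667
k=1 load: inc=1.666667, refl=1.666667·0.333333=0.5556; V=0.000000+1.666667+0.555556=2.2222
k=2 src: inc=0.555556, refl=0.555556·0.666667=0.3704; V=1.666667+0.555556+0.370370=2.5926
k=3 load: inc=0.370370, refl=0.370370·0.333333=0.1235; V=2.222222+0.370370+0.123457=2.7160
k=4 src: inc=0.123457, refl=0.123457·0.666667=0.0823; V=2.592593+0.123457+0.082305=2.7984
k=5 load: inc=0.082305, refl=0.082305·0.333333=0.0274; V=2.716049+0.082305+0.027435=2.8258
k=6 src: inc=0.027435, refl=0.027435·0.666667=0.0183; V=2.798354+0.027435+0.018290=2.8441
k=7 load: inc=0.018290, refl=0.018290·0.333333=0.0061; V=2.825789+0.018290+0.006097=2.8502
k=8 src: inc=0.006097, refl=0.006097·0.666667=0.0041; V=2.844079+0.006097+0.004064=2.8542
k=9 load: inc=0.004064, refl=0.004064·0.333333=0.0014; V=2.850175+0.004064+0.001355=2.8556

0 0 source 1.6667
1 1 load 2.2222
2 2 source 2.5926
3 3 load 2.7160
4 4 source 2.7984
5 5 load 2.8258
6 6 source 2.8441
7 7 load 2.8502
8 8 source 2.8542
9 9 load 2.8556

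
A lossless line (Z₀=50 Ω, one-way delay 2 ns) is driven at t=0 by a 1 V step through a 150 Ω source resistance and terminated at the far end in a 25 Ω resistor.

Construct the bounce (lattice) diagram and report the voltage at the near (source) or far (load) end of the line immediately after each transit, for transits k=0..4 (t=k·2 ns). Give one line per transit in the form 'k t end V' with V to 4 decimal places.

Γ_L=-0.333333, Γ_S=0.500000; launch V₁=1·50/200=0.250000
k=0 src: V=0.2500
k=1 load: inc=0.250000, refl=0.250000·-0.333333=-0.0833; V=0.000000+0.250000+-0.083333=0.1667
k=2 src: inc=-0.083333, refl=-0.083333·0.500000=-0.0417; V=0.250000+-0.083333+-0.041667=0.1250
k=3 load: inc=-0.041667, refl=-0.041667·-0.333333=0.0139; V=0.166667+-0.041667+0.013889=0.1389
k=4 src: inc=0.013889, refl=0.013889·0.500000=0.0069; V=0.125000+0.013889+0.006944=0.1458

0 0 source 0.2500
1 2 load 0.1667
2 4 source 0.1250
3 6 load 0.1389
4 8 source 0.1458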